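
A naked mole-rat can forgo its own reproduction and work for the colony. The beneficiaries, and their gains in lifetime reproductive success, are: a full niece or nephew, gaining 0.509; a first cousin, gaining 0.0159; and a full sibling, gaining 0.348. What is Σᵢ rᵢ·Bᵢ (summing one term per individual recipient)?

0.3032375

r to a full niece or nephew = 1/4 (full aunt/uncle↔niece/nephew: two paths of length 3 through the shared grandparent pair: r = 2·(1/2)^3 = 1/4).
r to a first cousin = 1/8 (first cousins share one grandparent pair — two paths of length 4: r = 2·(1/2)^4 = 1/8).
r to a full sibling = 1/2 (full sibs share both parents — two paths of length 2: r = 2·(1/2)^2 = 1/2).
Summing one r·B term per recipient: 1·0.25·0.509 + 1·0.125·0.0159 + 1·0.5·0.348 = 0.3032375.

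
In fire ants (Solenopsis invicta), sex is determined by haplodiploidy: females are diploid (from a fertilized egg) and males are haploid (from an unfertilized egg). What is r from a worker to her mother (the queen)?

0.5

One meiotic link between diploid queen and diploid daughter: r = 1/2.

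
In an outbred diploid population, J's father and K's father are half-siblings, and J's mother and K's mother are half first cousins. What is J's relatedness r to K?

0.078125

Wright's path rule: contributions from independent ancestry routes add.
J and K are related in two ways: half first cousins through their fathers (r = 1/16) and half second cousins through their mothers (r = 1/64).
r = 1/16 + 1/64 = 0.078125.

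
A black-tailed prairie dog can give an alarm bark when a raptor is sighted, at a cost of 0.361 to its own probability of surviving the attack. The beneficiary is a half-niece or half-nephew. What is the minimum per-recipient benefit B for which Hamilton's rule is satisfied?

r to a half-niece or half-nephew = 0.125 (half-aunt/uncle↔niece/nephew: one path of length 3: r = (1/2)^3 = 1/8).
Hamilton's rule with n recipients of equal r: n·r·B > C, so B > C/(n·r) = 0.361/(1·0.125) = 2.888.

2.888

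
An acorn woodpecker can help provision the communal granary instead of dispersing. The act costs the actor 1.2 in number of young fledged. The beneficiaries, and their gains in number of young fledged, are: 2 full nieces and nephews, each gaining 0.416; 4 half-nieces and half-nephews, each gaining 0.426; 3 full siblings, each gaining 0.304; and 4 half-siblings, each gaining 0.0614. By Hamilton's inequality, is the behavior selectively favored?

No

Hamilton's rule: the trait is favored when the sum of r·B over every recipient exceeds the actor's cost C.
r to a full niece or nephew = 1/4 (full aunt/uncle↔niece/nephew: two paths of length 3 through the shared grandparent pair: r = 2·(1/2)^3 = 1/4).
r to a half-niece or half-nephew = 0.125 (half-aunt/uncle↔niece/nephew: one path of length 3: r = (1/2)^3 = 1/8).
r to a full sibling = 1/2 (full sibs share both parents — two paths of length 2: r = 2·(1/2)^2 = 1/2).
r to a half-sibling = 0.25 (half-sibs share one parent — one path of length 2: r = (1/2)^2 = 1/4).
Summing one r·B term per recipient: 2·0.25·0.416 + 4·0.125·0.426 + 3·0.5·0.304 + 4·0.25·0.0614 = 0.9384.
0.9384 < 1.2: the indirect benefit is less than the cost.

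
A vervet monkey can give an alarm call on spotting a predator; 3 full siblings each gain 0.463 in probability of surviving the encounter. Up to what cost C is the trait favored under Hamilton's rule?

r to a full sibling = 0.5 (full sibs share both parents — two paths of length 2: r = 2·(1/2)^2 = 1/2).
Hamilton's rule: n·r·B > C, so the trait is favored while C < n·r·B = 3·0.5·0.463 = 0.6945.

0.6945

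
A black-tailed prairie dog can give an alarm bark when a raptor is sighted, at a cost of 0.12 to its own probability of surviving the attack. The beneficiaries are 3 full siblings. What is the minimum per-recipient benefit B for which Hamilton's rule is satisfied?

0.08

r to a full sibling = 0.5 (full sibs share both parents — two paths of length 2: r = 2·(1/2)^2 = 1/2).
Hamilton's rule with n recipients of equal r: n·r·B > C, so B > C/(n·r) = 0.12/(3·0.5) = 0.08.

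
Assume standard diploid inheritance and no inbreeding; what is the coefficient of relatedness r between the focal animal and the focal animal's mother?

0.5

Each parent–offspring link contributes a factor of 1/2, and independent paths through distinct common ancestors add.
One parent–offspring link: r = (1/2)^1 = 1/2.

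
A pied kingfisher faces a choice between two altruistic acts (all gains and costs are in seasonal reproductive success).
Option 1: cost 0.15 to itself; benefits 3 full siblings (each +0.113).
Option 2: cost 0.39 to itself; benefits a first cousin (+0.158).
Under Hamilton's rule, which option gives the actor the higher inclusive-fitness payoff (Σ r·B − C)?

Option 1

Option 1: r to a full sibling = 0.5.
Option 1: Σ r·B − C = (3·0.5·0.113) − 0.15 = 0.0195.
Option 2: r to a first cousin = 0.125.
Option 2: Σ r·B − C = (1·0.125·0.158) − 0.39 = -0.37025.
Option 1 has the higher net inclusive-fitness payoff.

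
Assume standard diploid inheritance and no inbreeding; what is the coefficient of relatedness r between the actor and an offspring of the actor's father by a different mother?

0.25

Each parent–offspring link contributes a factor of 1/2, and independent paths through distinct common ancestors add.
Half-sibs share one parent — one path of length 2: r = (1/2)^2 = 1/4.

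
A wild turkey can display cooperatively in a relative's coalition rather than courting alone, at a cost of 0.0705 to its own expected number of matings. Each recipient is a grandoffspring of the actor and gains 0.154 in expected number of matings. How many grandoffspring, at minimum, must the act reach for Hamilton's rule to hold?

2

r to a grandoffspring = 1/4 (two parent–offspring links: r = (1/2)^2 = 1/4).
Hamilton's rule: n·r·B > C  ⇒  n > C/(r·B) = 0.0705/(0.25·0.154) = 1.831.
The smallest integer exceeding 1.831 is 2.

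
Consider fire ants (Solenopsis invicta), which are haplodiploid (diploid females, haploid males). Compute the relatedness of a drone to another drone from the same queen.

0.5

Haploid brothers each carry a random half of the queen's diploid genome, so on average they share half: r = 1/2.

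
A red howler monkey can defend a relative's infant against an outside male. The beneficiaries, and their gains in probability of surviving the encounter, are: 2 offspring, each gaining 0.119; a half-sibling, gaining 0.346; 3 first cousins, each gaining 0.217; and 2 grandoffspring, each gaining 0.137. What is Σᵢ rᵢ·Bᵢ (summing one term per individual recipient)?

r to an offspring = 1/2 (one parent–offspring link: r = (1/2)^1 = 1/2).
r to a half-sibling = 0.25 (half-sibs share one parent — one path of length 2: r = (1/2)^2 = 1/4).
r to a first cousin = 1/8 (first cousins share one grandparent pair — two paths of length 4: r = 2·(1/2)^4 = 1/8).
r to a grandoffspring = 0.25 (two parent–offspring links: r = (1/2)^2 = 1/4).
Summing one r·B term per recipient: 2·0.5·0.119 + 1·0.25·0.346 + 3·0.125·0.217 + 2·0.25·0.137 = 0.355375.

0.355375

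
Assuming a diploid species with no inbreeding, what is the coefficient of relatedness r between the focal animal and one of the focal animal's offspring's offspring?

Each parent–offspring link contributes a factor of 1/2, and independent paths through distinct common ancestors add.
Two parent–offspring links: r = (1/2)^2 = 1/4.

0.25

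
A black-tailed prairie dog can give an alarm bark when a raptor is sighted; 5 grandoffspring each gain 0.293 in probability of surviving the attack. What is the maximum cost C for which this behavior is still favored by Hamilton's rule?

0.36625

r to a grandoffspring = 1/4 (two parent–offspring links: r = (1/2)^2 = 1/4).
Hamilton's rule: n·r·B > C, so the trait is favored while C < n·r·B = 5·0.25·0.293 = 0.36625.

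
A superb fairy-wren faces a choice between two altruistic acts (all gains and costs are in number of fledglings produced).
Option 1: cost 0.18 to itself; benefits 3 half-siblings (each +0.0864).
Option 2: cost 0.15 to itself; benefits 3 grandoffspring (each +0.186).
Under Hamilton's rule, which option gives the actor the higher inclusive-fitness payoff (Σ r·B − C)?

Option 1: r to a half-sibling = 0.25.
Option 1: Σ r·B − C = (3·0.25·0.0864) − 0.18 = -0.1152.
Option 2: r to a grandoffspring = 0.25.
Option 2: Σ r·B − C = (3·0.25·0.186) − 0.15 = -0.0105.
Option 2 has the higher net inclusive-fitness payoff.

Option 2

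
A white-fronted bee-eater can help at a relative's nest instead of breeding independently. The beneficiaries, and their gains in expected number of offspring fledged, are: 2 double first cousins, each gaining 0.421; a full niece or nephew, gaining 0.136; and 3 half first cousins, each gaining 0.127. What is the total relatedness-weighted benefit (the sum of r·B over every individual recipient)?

r to a double first cousin = 0.25 (double first cousins share both grandparent pairs — four paths of length 4: r = 4·(1/2)^4 = 1/4).
r to a full niece or nephew = 1/4 (full aunt/uncle↔niece/nephew: two paths of length 3 through the shared grandparent pair: r = 2·(1/2)^3 = 1/4).
r to a half first cousin = 0.0625 (half first cousins share one grandparent — one path of length 4: r = (1/2)^4 = 1/16).
Summing one r·B term per recipient: 2·0.25·0.421 + 1·0.25·0.136 + 3·0.0625·0.127 = 0.2683125.

0.2683125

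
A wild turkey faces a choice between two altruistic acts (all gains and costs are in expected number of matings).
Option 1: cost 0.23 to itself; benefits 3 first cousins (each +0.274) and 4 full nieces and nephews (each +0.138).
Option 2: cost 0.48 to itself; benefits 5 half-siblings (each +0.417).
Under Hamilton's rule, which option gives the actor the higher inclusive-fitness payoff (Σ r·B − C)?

Option 1: r to a first cousin = 0.125.
Option 1: r to a full niece or nephew = 0.25.
Option 1: Σ r·B − C = (3·0.125·0.274 + 4·0.25·0.138) − 0.23 = 0.01075.
Option 2: r to a half-sibling = 0.25.
Option 2: Σ r·B − C = (5·0.25·0.417) − 0.48 = 0.04125.
Option 2 has the higher net inclusive-fitness payoff.

Option 2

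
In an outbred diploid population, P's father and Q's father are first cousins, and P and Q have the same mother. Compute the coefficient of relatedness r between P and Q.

Independent pedigree routes through distinct common ancestors add.
P and Q are related in two ways: second cousins through their fathers (r = 1/32) and half-sibs through their shared mother (r = 1/4).
r = 1/32 + 1/4 = 0.28125.

0.28125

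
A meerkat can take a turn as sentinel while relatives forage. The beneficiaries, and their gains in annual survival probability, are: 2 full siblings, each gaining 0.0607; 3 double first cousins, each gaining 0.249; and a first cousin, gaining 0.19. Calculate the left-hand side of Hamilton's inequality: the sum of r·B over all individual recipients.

r to a full sibling = 1/2 (full sibs share both parents — two paths of length 2: r = 2·(1/2)^2 = 1/2).
r to a double first cousin = 0.25 (double first cousins share both grandparent pairs — four paths of length 4: r = 4·(1/2)^4 = 1/4).
r to a first cousin = 1/8 (first cousins share one grandparent pair — two paths of length 4: r = 2·(1/2)^4 = 1/8).
Summing one r·B term per recipient: 2·0.5·0.0607 + 3·0.25·0.249 + 1·0.125·0.19 = 0.2712.

0.2712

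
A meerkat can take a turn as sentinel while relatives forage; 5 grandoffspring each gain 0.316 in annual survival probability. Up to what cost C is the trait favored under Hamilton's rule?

r to a grandoffspring = 0.25 (two parent–offspring links: r = (1/2)^2 = 1/4).
Hamilton's rule: n·r·B > C, so the trait is favored while C < n·r·B = 5·0.25·0.316 = 0.395.

0.395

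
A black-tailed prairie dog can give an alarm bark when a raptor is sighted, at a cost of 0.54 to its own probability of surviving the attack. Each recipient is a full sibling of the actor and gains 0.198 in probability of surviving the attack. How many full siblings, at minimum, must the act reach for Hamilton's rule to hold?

6

r to a full sibling = 1/2 (full sibs share both parents — two paths of length 2: r = 2·(1/2)^2 = 1/2).
Hamilton's rule: n·r·B > C  ⇒  n > C/(r·B) = 0.54/(0.5·0.198) = 5.455.
The smallest integer exceeding 5.455 is 6.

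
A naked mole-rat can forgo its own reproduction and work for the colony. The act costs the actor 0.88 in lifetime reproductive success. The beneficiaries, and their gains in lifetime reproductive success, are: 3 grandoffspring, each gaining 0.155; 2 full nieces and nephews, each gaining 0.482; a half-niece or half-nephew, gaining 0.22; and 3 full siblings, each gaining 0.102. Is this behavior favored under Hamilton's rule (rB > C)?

No

Hamilton's rule: the trait is favored when the sum of r·B over every recipient exceeds the actor's cost C.
r to a grandoffspring = 1/4 (two parent–offspring links: r = (1/2)^2 = 1/4).
r to a full niece or nephew = 1/4 (full aunt/uncle↔niece/nephew: two paths of length 3 through the shared grandparent pair: r = 2·(1/2)^3 = 1/4).
r to a half-niece or half-nephew = 1/8 (half-aunt/uncle↔niece/nephew: one path of length 3: r = (1/2)^3 = 1/8).
r to a full sibling = 0.5 (full sibs share both parents — two paths of length 2: r = 2·(1/2)^2 = 1/2).
Summing one r·B term per recipient: 3·0.25·0.155 + 2·0.25·0.482 + 1·0.125·0.22 + 3·0.5·0.102 = 0.53775.
0.53775 < 0.88: the indirect benefit is less than the cost.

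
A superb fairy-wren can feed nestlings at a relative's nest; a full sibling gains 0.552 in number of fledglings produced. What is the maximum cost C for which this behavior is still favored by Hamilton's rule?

r to a full sibling = 0.5 (full sibs share both parents — two paths of length 2: r = 2·(1/2)^2 = 1/2).
Hamilton's rule: n·r·B > C, so the trait is favored while C < n·r·B = 1·0.5·0.552 = 0.276.

0.276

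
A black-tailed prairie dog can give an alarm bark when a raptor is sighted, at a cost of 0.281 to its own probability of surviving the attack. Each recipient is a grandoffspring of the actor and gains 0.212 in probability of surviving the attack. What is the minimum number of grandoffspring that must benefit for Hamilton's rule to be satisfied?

6

r to a grandoffspring = 1/4 (two parent–offspring links: r = (1/2)^2 = 1/4).
Hamilton's rule: n·r·B > C  ⇒  n > C/(r·B) = 0.281/(0.25·0.212) = 5.302.
The smallest integer exceeding 5.302 is 6.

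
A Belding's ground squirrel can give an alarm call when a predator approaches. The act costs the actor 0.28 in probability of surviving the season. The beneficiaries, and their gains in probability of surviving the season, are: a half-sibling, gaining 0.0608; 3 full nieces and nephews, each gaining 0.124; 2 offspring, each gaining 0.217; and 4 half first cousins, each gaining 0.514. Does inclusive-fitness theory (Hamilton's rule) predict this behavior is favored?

Yes

Hamilton's rule: the trait is favored when the sum of r·B over every recipient exceeds the actor's cost C.
r to a half-sibling = 0.25 (half-sibs share one parent — one path of length 2: r = (1/2)^2 = 1/4).
r to a full niece or nephew = 1/4 (full aunt/uncle↔niece/nephew: two paths of length 3 through the shared grandparent pair: r = 2·(1/2)^3 = 1/4).
r to an offspring = 0.5 (one parent–offspring link: r = (1/2)^1 = 1/2).
r to a half first cousin = 1/16 (half first cousins share one grandparent — one path of length 4: r = (1/2)^4 = 1/16).
Summing one r·B term per recipient: 1·0.25·0.0608 + 3·0.25·0.124 + 2·0.5·0.217 + 4·0.0625·0.514 = 0.4537.
0.4537 > 0.28: the indirect benefit exceeds the cost.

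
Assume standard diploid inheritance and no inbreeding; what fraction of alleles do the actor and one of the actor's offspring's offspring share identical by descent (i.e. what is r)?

0.25

Each parent–offspring link contributes a factor of 1/2, and independent paths through distinct common ancestors add.
Two parent–offspring links: r = (1/2)^2 = 1/4.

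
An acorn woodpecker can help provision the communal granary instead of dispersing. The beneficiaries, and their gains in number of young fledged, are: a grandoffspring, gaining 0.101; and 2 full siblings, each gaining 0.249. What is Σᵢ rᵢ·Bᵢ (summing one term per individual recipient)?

r to a grandoffspring = 1/4 (two parent–offspring links: r = (1/2)^2 = 1/4).
r to a full sibling = 1/2 (full sibs share both parents — two paths of length 2: r = 2·(1/2)^2 = 1/2).
Summing one r·B term per recipient: 1·0.25·0.101 + 2·0.5·0.249 = 0.27425.

0.27425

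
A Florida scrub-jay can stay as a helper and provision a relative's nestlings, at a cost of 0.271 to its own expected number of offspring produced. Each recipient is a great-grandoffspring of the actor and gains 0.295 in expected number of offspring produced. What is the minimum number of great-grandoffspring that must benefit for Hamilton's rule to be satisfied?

r to a great-grandoffspring = 1/8 (three parent–offspring links: r = (1/2)^3 = 1/8).
Hamilton's rule: n·r·B > C  ⇒  n > C/(r·B) = 0.271/(0.125·0.295) = 7.349.
The smallest integer exceeding 7.349 is 8.

8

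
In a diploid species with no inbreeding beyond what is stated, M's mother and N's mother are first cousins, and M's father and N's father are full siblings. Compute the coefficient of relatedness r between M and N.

0.15625

Wright's path rule: contributions from independent ancestry routes add.
M and N are related in two ways: second cousins through their mothers (r = 1/32) and first cousins through their fathers (r = 1/8).
r = 1/32 + 1/8 = 5/32 = 0.15625.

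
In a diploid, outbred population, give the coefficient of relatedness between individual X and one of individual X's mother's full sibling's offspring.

Each parent–offspring link contributes a factor of 1/2, and independent paths through distinct common ancestors add.
First cousins share one grandparent pair — two paths of length 4: r = 2·(1/2)^4 = 1/8.

0.125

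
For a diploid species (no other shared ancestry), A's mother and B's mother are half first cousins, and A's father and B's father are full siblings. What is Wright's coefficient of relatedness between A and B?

With two independent routes of shared ancestry, r is the sum of the two contributions.
A and B are related in two ways: half second cousins through their mothers (r = 1/64) and first cousins through their fathers (r = 1/8).
r = 1/64 + 1/8 = 9/64 = 0.140625.

0.140625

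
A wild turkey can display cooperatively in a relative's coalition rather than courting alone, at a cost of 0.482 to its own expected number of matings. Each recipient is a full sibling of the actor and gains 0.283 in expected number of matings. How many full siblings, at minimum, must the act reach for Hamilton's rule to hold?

4

r to a full sibling = 1/2 (full sibs share both parents — two paths of length 2: r = 2·(1/2)^2 = 1/2).
Hamilton's rule: n·r·B > C  ⇒  n > C/(r·B) = 0.482/(0.5·0.283) = 3.406.
The smallest integer exceeding 3.406 is 4.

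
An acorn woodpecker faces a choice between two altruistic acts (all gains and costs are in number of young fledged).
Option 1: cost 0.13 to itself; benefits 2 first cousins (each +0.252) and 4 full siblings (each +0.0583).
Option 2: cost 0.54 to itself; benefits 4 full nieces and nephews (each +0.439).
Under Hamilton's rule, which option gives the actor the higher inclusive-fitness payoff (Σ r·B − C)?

Option 1: r to a first cousin = 0.125.
Option 1: r to a full sibling = 0.5.
Option 1: Σ r·B − C = (2·0.125·0.252 + 4·0.5·0.0583) − 0.13 = 0.0496.
Option 2: r to a full niece or nephew = 0.25.
Option 2: Σ r·B − C = (4·0.25·0.439) − 0.54 = -0.101.
Option 1 has the higher net inclusive-fitness payoff.

Option 1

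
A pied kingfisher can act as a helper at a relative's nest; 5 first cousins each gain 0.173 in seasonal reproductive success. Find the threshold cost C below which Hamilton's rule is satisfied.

r to a first cousin = 1/8 (first cousins share one grandparent pair — two paths of length 4: r = 2·(1/2)^4 = 1/8).
Hamilton's rule: n·r·B > C, so the trait is favored while C < n·r·B = 5·0.125·0.173 = 0.108125.

0.108125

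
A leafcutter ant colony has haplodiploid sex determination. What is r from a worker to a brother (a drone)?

0.25

Her haploid brother carries none of their father's genes and a random half of their mother's genome; that half matches the maternal half of her own genome with probability 1/2: r = 1/2 · 1/2 = 1/4.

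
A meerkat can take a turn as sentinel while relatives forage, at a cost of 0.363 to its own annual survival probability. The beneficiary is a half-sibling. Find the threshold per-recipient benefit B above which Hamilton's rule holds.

r to a half-sibling = 0.25 (half-sibs share one parent — one path of length 2: r = (1/2)^2 = 1/4).
Hamilton's rule with n recipients of equal r: n·r·B > C, so B > C/(n·r) = 0.363/(1·0.25) = 1.452.

1.452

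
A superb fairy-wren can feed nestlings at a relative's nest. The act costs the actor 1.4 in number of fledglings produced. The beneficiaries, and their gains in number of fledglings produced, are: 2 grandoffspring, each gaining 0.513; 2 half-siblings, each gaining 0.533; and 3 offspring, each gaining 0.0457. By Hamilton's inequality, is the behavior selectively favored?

No

Hamilton's rule: the trait is favored when the sum of r·B over every recipient exceeds the actor's cost C.
r to a grandoffspring = 0.25 (two parent–offspring links: r = (1/2)^2 = 1/4).
r to a half-sibling = 1/4 (half-sibs share one parent — one path of length 2: r = (1/2)^2 = 1/4).
r to an offspring = 0.5 (one parent–offspring link: r = (1/2)^1 = 1/2).
Summing one r·B term per recipient: 2·0.25·0.513 + 2·0.25·0.533 + 3·0.5·0.0457 = 0.59155.
0.59155 < 1.4: the indirect benefit is less than the cost.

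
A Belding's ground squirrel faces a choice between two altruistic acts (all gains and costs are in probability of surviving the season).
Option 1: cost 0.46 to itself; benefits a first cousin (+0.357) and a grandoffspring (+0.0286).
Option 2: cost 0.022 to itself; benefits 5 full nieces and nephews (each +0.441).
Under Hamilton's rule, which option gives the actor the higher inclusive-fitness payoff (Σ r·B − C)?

Option 2

Option 1: r to a first cousin = 0.125.
Option 1: r to a grandoffspring = 0.25.
Option 1: Σ r·B − C = (1·0.125·0.357 + 1·0.25·0.0286) − 0.46 = -0.408225.
Option 2: r to a full niece or nephew = 0.25.
Option 2: Σ r·B − C = (5·0.25·0.441) − 0.022 = 0.52925.
Option 2 has the higher net inclusive-fitness payoff.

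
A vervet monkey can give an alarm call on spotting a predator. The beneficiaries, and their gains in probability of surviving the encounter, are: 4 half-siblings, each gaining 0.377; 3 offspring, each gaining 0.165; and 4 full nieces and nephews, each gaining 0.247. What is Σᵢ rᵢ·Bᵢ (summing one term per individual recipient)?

r to a half-sibling = 1/4 (half-sibs share one parent — one path of length 2: r = (1/2)^2 = 1/4).
r to an offspring = 1/2 (one parent–offspring link: r = (1/2)^1 = 1/2).
r to a full niece or nephew = 1/4 (full aunt/uncle↔niece/nephew: two paths of length 3 through the shared grandparent pair: r = 2·(1/2)^3 = 1/4).
Summing one r·B term per recipient: 4·0.25·0.377 + 3·0.5·0.165 + 4·0.25·0.247 = 0.8715.

0.8715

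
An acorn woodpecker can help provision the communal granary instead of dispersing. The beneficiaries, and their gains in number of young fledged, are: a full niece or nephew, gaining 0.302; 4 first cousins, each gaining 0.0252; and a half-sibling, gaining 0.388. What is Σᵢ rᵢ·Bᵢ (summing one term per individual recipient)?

0.1851

r to a full niece or nephew = 0.25 (full aunt/uncle↔niece/nephew: two paths of length 3 through the shared grandparent pair: r = 2·(1/2)^3 = 1/4).
r to a first cousin = 1/8 (first cousins share one grandparent pair — two paths of length 4: r = 2·(1/2)^4 = 1/8).
r to a half-sibling = 0.25 (half-sibs share one parent — one path of length 2: r = (1/2)^2 = 1/4).
Summing one r·B term per recipient: 1·0.25·0.302 + 4·0.125·0.0252 + 1·0.25·0.388 = 0.1851.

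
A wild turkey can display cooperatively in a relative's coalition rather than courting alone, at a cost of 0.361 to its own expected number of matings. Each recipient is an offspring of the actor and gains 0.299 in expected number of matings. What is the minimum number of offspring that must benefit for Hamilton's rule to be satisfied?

3

r to an offspring = 0.5 (one parent–offspring link: r = (1/2)^1 = 1/2).
Hamilton's rule: n·r·B > C  ⇒  n > C/(r·B) = 0.361/(0.5·0.299) = 2.415.
The smallest integer exceeding 2.415 is 3.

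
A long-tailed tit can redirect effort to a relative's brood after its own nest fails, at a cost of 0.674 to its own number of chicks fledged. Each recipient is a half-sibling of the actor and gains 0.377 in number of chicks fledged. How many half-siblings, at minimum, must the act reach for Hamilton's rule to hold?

r to a half-sibling = 1/4 (half-sibs share one parent — one path of length 2: r = (1/2)^2 = 1/4).
Hamilton's rule: n·r·B > C  ⇒  n > C/(r·B) = 0.674/(0.25·0.377) = 7.151.
The smallest integer exceeding 7.151 is 8.

8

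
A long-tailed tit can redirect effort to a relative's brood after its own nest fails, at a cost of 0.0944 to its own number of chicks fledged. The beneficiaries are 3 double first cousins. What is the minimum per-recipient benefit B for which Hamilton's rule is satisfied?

r to a double first cousin = 1/4 (double first cousins share both grandparent pairs — four paths of length 4: r = 4·(1/2)^4 = 1/4).
Hamilton's rule with n recipients of equal r: n·r·B > C, so B > C/(n·r) = 0.0944/(3·0.25) = 0.1259.

0.1259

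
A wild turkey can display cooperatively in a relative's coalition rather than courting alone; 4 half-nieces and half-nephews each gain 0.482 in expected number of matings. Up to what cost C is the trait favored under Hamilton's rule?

r to a half-niece or half-nephew = 0.125 (half-aunt/uncle↔niece/nephew: one path of length 3: r = (1/2)^3 = 1/8).
Hamilton's rule: n·r·B > C, so the trait is favored while C < n·r·B = 4·0.125·0.482 = 0.241.

0.241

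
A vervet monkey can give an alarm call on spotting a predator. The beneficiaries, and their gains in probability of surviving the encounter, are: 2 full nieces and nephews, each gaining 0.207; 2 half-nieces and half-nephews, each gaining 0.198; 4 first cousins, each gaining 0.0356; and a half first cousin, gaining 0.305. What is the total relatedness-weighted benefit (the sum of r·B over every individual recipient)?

0.1898625

r to a full niece or nephew = 0.25 (full aunt/uncle↔niece/nephew: two paths of length 3 through the shared grandparent pair: r = 2·(1/2)^3 = 1/4).
r to a half-niece or half-nephew = 0.125 (half-aunt/uncle↔niece/nephew: one path of length 3: r = (1/2)^3 = 1/8).
r to a first cousin = 0.125 (first cousins share one grandparent pair — two paths of length 4: r = 2·(1/2)^4 = 1/8).
r to a half first cousin = 0.0625 (half first cousins share one grandparent — one path of length 4: r = (1/2)^4 = 1/16).
Summing one r·B term per recipient: 2·0.25·0.207 + 2·0.125·0.198 + 4·0.125·0.0356 + 1·0.0625·0.305 = 0.1898625.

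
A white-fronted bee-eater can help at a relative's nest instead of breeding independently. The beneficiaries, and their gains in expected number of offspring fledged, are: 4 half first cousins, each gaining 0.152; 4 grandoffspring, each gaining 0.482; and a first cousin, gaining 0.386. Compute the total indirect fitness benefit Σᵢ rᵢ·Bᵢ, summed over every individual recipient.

r to a half first cousin = 1/16 (half first cousins share one grandparent — one path of length 4: r = (1/2)^4 = 1/16).
r to a grandoffspring = 1/4 (two parent–offspring links: r = (1/2)^2 = 1/4).
r to a first cousin = 1/8 (first cousins share one grandparent pair — two paths of length 4: r = 2·(1/2)^4 = 1/8).
Summing one r·B term per recipient: 4·0.0625·0.152 + 4·0.25·0.482 + 1·0.125·0.386 = 0.56825.

0.56825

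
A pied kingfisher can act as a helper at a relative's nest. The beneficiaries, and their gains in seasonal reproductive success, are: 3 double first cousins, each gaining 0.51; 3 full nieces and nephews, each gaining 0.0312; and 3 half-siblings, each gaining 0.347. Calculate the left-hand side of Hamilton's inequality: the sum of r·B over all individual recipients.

0.66615

r to a double first cousin = 0.25 (double first cousins share both grandparent pairs — four paths of length 4: r = 4·(1/2)^4 = 1/4).
r to a full niece or nephew = 0.25 (full aunt/uncle↔niece/nephew: two paths of length 3 through the shared grandparent pair: r = 2·(1/2)^3 = 1/4).
r to a half-sibling = 1/4 (half-sibs share one parent — one path of length 2: r = (1/2)^2 = 1/4).
Summing one r·B term per recipient: 3·0.25·0.51 + 3·0.25·0.0312 + 3·0.25·0.347 = 0.66615.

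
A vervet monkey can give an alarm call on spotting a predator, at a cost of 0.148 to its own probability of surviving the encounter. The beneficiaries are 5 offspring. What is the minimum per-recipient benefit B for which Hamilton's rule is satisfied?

r to an offspring = 1/2 (one parent–offspring link: r = (1/2)^1 = 1/2).
Hamilton's rule with n recipients of equal r: n·r·B > C, so B > C/(n·r) = 0.148/(5·0.5) = 0.0592.

0.0592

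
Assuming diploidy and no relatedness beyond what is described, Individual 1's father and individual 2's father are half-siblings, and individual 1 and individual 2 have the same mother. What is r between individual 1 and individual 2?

0.3125

With two independent routes of shared ancestry, r is the sum of the two contributions.
Individual 1 and individual 2 are related in two ways: half first cousins through their fathers (r = 1/16) and half-sibs through their shared mother (r = 1/4).
r = 1/16 + 1/4 = 5/16 = 0.3125.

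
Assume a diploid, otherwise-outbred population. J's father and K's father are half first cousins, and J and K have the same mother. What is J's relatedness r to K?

0.265625

Wright's path rule: contributions from independent ancestry routes add.
J and K are related in two ways: half second cousins through their fathers (r = 1/64) and half-sibs through their shared mother (r = 1/4).
r = 1/64 + 1/4 = 0.265625.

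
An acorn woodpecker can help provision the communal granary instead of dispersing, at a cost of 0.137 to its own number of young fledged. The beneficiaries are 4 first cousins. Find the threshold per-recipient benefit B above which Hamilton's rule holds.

r to a first cousin = 0.125 (first cousins share one grandparent pair — two paths of length 4: r = 2·(1/2)^4 = 1/8).
Hamilton's rule with n recipients of equal r: n·r·B > C, so B > C/(n·r) = 0.137/(4·0.125) = 0.274.

0.274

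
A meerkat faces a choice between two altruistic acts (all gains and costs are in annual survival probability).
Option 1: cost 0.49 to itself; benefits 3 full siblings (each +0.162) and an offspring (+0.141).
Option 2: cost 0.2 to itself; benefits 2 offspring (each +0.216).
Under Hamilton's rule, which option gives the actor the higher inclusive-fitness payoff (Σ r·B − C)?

Option 1: r to a full sibling = 0.5.
Option 1: r to an offspring = 0.5.
Option 1: Σ r·B − C = (3·0.5·0.162 + 1·0.5·0.141) − 0.49 = -0.1765.
Option 2: r to an offspring = 0.5.
Option 2: Σ r·B − C = (2·0.5·0.216) − 0.2 = 0.016.
Option 2 has the higher net inclusive-fitness payoff.

Option 2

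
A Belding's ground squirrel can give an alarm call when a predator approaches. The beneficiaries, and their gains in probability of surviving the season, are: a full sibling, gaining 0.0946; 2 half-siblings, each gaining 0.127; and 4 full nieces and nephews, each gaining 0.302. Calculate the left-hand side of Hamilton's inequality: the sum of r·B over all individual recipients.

r to a full sibling = 1/2 (full sibs share both parents — two paths of length 2: r = 2·(1/2)^2 = 1/2).
r to a half-sibling = 1/4 (half-sibs share one parent — one path of length 2: r = (1/2)^2 = 1/4).
r to a full niece or nephew = 1/4 (full aunt/uncle↔niece/nephew: two paths of length 3 through the shared grandparent pair: r = 2·(1/2)^3 = 1/4).
Summing one r·B term per recipient: 1·0.5·0.0946 + 2·0.25·0.127 + 4·0.25·0.302 = 0.4128.

0.4128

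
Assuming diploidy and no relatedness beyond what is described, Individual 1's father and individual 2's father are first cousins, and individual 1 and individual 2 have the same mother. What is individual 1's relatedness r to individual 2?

With two independent routes of shared ancestry, r is the sum of the two contributions.
Individual 1 and individual 2 are related in two ways: second cousins through their fathers (r = 1/32) and half-sibs through their shared mother (r = 1/4).
r = 1/32 + 1/4 = 0.28125.

0.28125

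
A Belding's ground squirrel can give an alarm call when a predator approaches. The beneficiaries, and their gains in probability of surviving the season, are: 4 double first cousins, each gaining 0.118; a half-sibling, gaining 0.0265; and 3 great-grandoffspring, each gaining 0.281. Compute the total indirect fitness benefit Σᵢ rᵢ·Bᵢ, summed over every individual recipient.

0.23

r to a double first cousin = 0.25 (double first cousins share both grandparent pairs — four paths of length 4: r = 4·(1/2)^4 = 1/4).
r to a half-sibling = 1/4 (half-sibs share one parent — one path of length 2: r = (1/2)^2 = 1/4).
r to a great-grandoffspring = 0.125 (three parent–offspring links: r = (1/2)^3 = 1/8).
Summing one r·B term per recipient: 4·0.25·0.118 + 1·0.25·0.0265 + 3·0.125·0.281 = 0.23.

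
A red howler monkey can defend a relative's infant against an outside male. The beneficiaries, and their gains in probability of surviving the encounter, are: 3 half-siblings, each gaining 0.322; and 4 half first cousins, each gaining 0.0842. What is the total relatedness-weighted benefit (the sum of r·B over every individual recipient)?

0.26255

r to a half-sibling = 1/4 (half-sibs share one parent — one path of length 2: r = (1/2)^2 = 1/4).
r to a half first cousin = 1/16 (half first cousins share one grandparent — one path of length 4: r = (1/2)^4 = 1/16).
Summing one r·B term per recipient: 3·0.25·0.322 + 4·0.0625·0.0842 = 0.26255.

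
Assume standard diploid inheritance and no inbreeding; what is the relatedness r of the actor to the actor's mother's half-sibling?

Each parent–offspring link contributes a factor of 1/2, and independent paths through distinct common ancestors add.
Half-aunt/uncle↔niece/nephew: one path of length 3: r = (1/2)^3 = 1/8.

0.125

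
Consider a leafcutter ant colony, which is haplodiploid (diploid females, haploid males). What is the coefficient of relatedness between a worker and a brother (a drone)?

0.25

Her haploid brother carries none of their father's genes and a random half of their mother's genome; that half matches the maternal half of her own genome with probability 1/2: r = 1/2 · 1/2 = 1/4.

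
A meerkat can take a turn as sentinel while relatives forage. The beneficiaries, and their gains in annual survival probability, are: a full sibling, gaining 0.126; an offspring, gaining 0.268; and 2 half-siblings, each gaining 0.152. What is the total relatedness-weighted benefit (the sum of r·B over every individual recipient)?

r to a full sibling = 1/2 (full sibs share both parents — two paths of length 2: r = 2·(1/2)^2 = 1/2).
r to an offspring = 1/2 (one parent–offspring link: r = (1/2)^1 = 1/2).
r to a half-sibling = 0.25 (half-sibs share one parent — one path of length 2: r = (1/2)^2 = 1/4).
Summing one r·B term per recipient: 1·0.5·0.126 + 1·0.5·0.268 + 2·0.25·0.152 = 0.273.

0.273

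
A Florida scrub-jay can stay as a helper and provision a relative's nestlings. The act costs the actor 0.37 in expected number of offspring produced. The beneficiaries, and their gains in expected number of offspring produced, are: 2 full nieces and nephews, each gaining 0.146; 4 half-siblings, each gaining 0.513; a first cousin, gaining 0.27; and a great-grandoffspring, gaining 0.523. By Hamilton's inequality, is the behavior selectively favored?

Hamilton's rule: the trait is favored when the sum of r·B over every recipient exceeds the actor's cost C.
r to a full niece or nephew = 1/4 (full aunt/uncle↔niece/nephew: two paths of length 3 through the shared grandparent pair: r = 2·(1/2)^3 = 1/4).
r to a half-sibling = 0.25 (half-sibs share one parent — one path of length 2: r = (1/2)^2 = 1/4).
r to a first cousin = 1/8 (first cousins share one grandparent pair — two paths of length 4: r = 2·(1/2)^4 = 1/8).
r to a great-grandoffspring = 0.125 (three parent–offspring links: r = (1/2)^3 = 1/8).
Summing one r·B term per recipient: 2·0.25·0.146 + 4·0.25·0.513 + 1·0.125·0.27 + 1·0.125·0.523 = 0.685125.
0.685125 > 0.37: the indirect benefit exceeds the cost.

Yes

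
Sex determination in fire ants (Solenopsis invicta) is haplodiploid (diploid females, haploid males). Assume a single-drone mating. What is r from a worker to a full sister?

Haplodiploid full sisters inherit their father's entire haploid genome identically (contributing 1/2) and on average half of their mother's contribution (1/2 · 1/2 = 1/4); r = 1/2 + 1/4 = 3/4.

0.75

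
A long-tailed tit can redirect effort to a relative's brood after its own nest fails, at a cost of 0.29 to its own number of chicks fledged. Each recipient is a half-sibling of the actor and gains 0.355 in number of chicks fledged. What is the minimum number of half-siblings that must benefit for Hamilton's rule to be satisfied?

4

r to a half-sibling = 0.25 (half-sibs share one parent — one path of length 2: r = (1/2)^2 = 1/4).
Hamilton's rule: n·r·B > C  ⇒  n > C/(r·B) = 0.29/(0.25·0.355) = 3.268.
The smallest integer exceeding 3.268 is 4.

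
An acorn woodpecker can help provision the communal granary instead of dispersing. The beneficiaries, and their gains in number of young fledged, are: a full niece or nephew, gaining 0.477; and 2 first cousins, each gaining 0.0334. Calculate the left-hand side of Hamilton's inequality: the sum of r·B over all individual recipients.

0.1276

r to a full niece or nephew = 1/4 (full aunt/uncle↔niece/nephew: two paths of length 3 through the shared grandparent pair: r = 2·(1/2)^3 = 1/4).
r to a first cousin = 1/8 (first cousins share one grandparent pair — two paths of length 4: r = 2·(1/2)^4 = 1/8).
Summing one r·B term per recipient: 1·0.25·0.477 + 2·0.125·0.0334 = 0.1276.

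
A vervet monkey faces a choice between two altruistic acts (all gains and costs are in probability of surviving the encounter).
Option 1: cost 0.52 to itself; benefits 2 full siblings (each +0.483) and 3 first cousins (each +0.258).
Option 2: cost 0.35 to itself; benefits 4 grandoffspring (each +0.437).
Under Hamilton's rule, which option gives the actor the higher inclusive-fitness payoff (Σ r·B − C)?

Option 1: r to a full sibling = 0.5.
Option 1: r to a first cousin = 0.125.
Option 1: Σ r·B − C = (2·0.5·0.483 + 3·0.125·0.258) − 0.52 = 0.05975.
Option 2: r to a grandoffspring = 0.25.
Option 2: Σ r·B − C = (4·0.25·0.437) − 0.35 = 0.087.
Option 2 has the higher net inclusive-fitness payoff.

Option 2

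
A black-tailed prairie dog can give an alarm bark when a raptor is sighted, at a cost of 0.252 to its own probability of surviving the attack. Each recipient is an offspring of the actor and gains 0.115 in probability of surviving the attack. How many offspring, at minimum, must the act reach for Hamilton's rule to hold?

r to an offspring = 1/2 (one parent–offspring link: r = (1/2)^1 = 1/2).
Hamilton's rule: n·r·B > C  ⇒  n > C/(r·B) = 0.252/(0.5·0.115) = 4.383.
The smallest integer exceeding 4.383 is 5.

5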